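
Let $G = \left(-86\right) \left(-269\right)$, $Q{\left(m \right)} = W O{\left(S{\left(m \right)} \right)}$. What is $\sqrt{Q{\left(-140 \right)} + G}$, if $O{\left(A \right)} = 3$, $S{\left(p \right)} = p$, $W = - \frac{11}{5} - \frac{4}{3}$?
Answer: $\frac{\sqrt{578085}}{5} \approx 152.06$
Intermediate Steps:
$W = - \frac{53}{15}$ ($W = \left(-11\right) \frac{1}{5} - \frac{4}{3} = - \frac{11}{5} - \frac{4}{3} = - \frac{53}{15} \approx -3.5333$)
$Q{\left(m \right)} = - \frac{53}{5}$ ($Q{\left(m \right)} = \left(- \frac{53}{15}\right) 3 = - \frac{53}{5}$)
$G = 23134$
$\sqrt{Q{\left(-140 \right)} + G} = \sqrt{- \frac{53}{5} + 23134} = \sqrt{\frac{115617}{5}} = \frac{\sqrt{578085}}{5}$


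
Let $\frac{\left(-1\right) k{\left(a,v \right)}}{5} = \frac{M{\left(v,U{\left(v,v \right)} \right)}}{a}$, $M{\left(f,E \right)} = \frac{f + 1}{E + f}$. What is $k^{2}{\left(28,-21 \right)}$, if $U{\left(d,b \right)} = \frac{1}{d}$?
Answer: $\frac{5625}{195364} \approx 0.028792$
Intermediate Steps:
$M{\left(f,E \right)} = \frac{1 + f}{E + f}$
$k{\left(a,v \right)} = - \frac{5 \left(1 + v\right)}{a \left(v + \frac{1}{v}\right)}$ ($k{\left(a,v \right)} = - 5 \frac{\frac{1}{\frac{1}{v} + v} \left(1 + v\right)}{a} = - 5 \frac{\frac{1}{v + \frac{1}{v}} \left(1 + v\right)}{a} = - 5 \frac{1 + v}{a \left(v + \frac{1}{v}\right)} = - \frac{5 \left(1 + v\right)}{a \left(v + \frac{1}{v}\right)}$)
$k^{2}{\left(28,-21 \right)} = \left(\left(-5\right) \left(-21\right) \frac{1}{28} \frac{1}{1 + \left(-21\right)^{2}} \left(1 - 21\right)\right)^{2} = \left(\left(-5\right) \left(-21\right) \frac{1}{28} \frac{1}{1 + 441} \left(-20\right)\right)^{2} = \left(\left(-5\right) \left(-21\right) \frac{1}{28} \cdot \frac{1}{442} \left(-20\right)\right)^{2} = \left(- \frac{75}{442}\right)^{2} = \frac{5625}{195364}$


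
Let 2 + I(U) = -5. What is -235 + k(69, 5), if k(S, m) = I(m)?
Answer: -242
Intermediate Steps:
I(U) = -7 (I(U) = -2 - 5 = -7)
k(S, m) = -7
-235 + k(69, 5) = -235 - 7 = -242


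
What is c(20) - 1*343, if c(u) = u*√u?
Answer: -343 + 40*√5 ≈ -253.56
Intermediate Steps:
c(u) = u^(3/2)
c(20) - 1*343 = 20^(3/2) - 1*343 = 40*√5 - 343 = -343 + 40*√5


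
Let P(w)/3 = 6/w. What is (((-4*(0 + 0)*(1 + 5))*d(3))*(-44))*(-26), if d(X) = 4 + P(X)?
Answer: 0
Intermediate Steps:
P(w) = 18/w (P(w) = 3*(6/w) = 18/w)
d(X) = 4 + 18/X
(((-4*(0 + 0)*(1 + 5))*d(3))*(-44))*(-26) = (((-4*(0 + 0)*(1 + 5))*(4 + 18/3))*(-44))*(-26) = (((-0*6)*(4 + 18*(⅓)))*(-44))*(-26) = (((-4*0)*(4 + 6))*(-44))*(-26) = ((0*10)*(-44))*(-26) = (0*(-44))*(-26) = 0*(-26) = 0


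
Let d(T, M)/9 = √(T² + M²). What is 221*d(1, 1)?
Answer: 1989*√2 ≈ 2812.9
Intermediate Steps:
d(T, M) = 9*√(M² + T²) (d(T, M) = 9*√(T² + M²) = 9*√(M² + T²))
221*d(1, 1) = 221*(9*√(1² + 1²)) = 221*(9*√(1 + 1)) = 221*(9*√2) = 1989*√2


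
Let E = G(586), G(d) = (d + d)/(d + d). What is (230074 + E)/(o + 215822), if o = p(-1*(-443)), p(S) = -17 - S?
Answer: 230075/215362 ≈ 1.0683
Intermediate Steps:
G(d) = 1 (G(d) = (2*d)/((2*d)) = (2*d)*(1/(2*d)) = 1)
E = 1
o = -460 (o = -17 - (-1)*(-443) = -17 - 1*443 = -17 - 443 = -460)
(230074 + E)/(o + 215822) = (230074 + 1)/(-460 + 215822) = 230075/215362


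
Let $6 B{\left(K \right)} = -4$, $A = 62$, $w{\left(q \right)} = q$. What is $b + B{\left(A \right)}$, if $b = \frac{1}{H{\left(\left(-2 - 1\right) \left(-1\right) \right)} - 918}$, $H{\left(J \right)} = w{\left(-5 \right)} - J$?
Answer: $- \frac{1855}{2778} \approx -0.66775$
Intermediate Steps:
$B{\left(K \right)} = - \frac{2}{3}$ ($B{\left(K \right)} = \frac{1}{6} \left(-4\right) = - \frac{2}{3}$)
$H{\left(J \right)} = -5 - J$
$b = - \frac{1}{926}$ ($b = \frac{1}{\left(-5 - \left(-2 - 1\right) \left(-1\right)\right) - 918} = \frac{1}{\left(-5 - \left(-3\right) \left(-1\right)\right) - 918} = \frac{1}{\left(-5 - 3\right) - 918} = \frac{1}{-8 - 918} = \frac{1}{-926} = - \frac{1}{926} \approx -0.0010799$)
$b + B{\left(A \right)} = - \frac{1}{926} - \frac{2}{3} = - \frac{1855}{2778}$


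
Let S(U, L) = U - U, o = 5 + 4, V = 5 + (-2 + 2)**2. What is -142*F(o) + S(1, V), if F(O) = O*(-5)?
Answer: 6390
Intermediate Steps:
V = 5 (V = 5 + 0**2 = 5 + 0 = 5)
o = 9
S(U, L) = 0
F(O) = -5*O
-142*F(o) + S(1, V) = -(-710)*9 + 0 = -142*(-45) + 0 = 6390 + 0 = 6390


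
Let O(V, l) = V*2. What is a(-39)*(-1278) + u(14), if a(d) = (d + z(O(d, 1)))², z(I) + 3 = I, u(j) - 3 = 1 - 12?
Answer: -18403208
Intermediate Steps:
O(V, l) = 2*V
u(j) = -8 (u(j) = 3 + (1 - 12) = 3 - 11 = -8)
z(I) = -3 + I
a(d) = (-3 + 3*d)² (a(d) = (d + (-3 + 2*d))² = (-3 + 3*d)²)
a(-39)*(-1278) + u(14) = (9*(-1 - 39)²)*(-1278) - 8 = (9*(-40)²)*(-1278) - 8 = (9*1600)*(-1278) - 8 = 14400*(-1278) - 8 = -18403200 - 8 = -18403208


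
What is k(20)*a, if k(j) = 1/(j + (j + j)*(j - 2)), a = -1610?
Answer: -161/74 ≈ -2.1757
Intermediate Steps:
k(j) = 1/(j + 2*j*(-2 + j)) (k(j) = 1/(j + (2*j)*(-2 + j)) = 1/(j + 2*j*(-2 + j)))
k(20)*a = (1/(20*(-3 + 2*20)))*(-1610) = (1/(20*(-3 + 40)))*(-1610) = ((1/20)/37)*(-1610) = ((1/20)*(1/37))*(-1610) = (1/740)*(-1610) = -161/74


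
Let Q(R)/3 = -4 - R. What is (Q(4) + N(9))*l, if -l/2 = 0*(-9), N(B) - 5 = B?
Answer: 0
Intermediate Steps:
N(B) = 5 + B
l = 0 (l = -0*(-9) = -2*0 = 0)
Q(R) = -12 - 3*R (Q(R) = 3*(-4 - R) = -12 - 3*R)
(Q(4) + N(9))*l = ((-12 - 3*4) + (5 + 9))*0 = ((-12 - 12) + 14)*0 = (-24 + 14)*0 = -10*0 = 0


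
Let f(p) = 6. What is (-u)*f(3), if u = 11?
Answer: -66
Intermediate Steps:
(-u)*f(3) = -1*11*6 = -11*6 = -66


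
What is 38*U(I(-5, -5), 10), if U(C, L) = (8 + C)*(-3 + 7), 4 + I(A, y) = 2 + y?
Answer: 152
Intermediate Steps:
I(A, y) = -2 + y (I(A, y) = -4 + (2 + y) = -2 + y)
U(C, L) = 32 + 4*C (U(C, L) = (8 + C)*4 = 32 + 4*C)
38*U(I(-5, -5), 10) = 38*(32 + 4*(-2 - 5)) = 38*(32 + 4*(-7)) = 38*(32 - 28) = 38*4 = 152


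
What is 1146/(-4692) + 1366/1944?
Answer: 174227/380052 ≈ 0.45843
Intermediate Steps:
1146/(-4692) + 1366/1944 = 1146*(-1/4692) + 1366*(1/1944) = -191/782 + 683/972 = 174227/380052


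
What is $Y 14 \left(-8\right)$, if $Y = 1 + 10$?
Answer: $-1232$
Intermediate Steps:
$Y = 11$
$Y 14 \left(-8\right) = 11 \cdot 14 \left(-8\right) = 154 \left(-8\right) = -1232$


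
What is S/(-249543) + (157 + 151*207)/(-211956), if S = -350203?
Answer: 92981069/74078622 ≈ 1.2552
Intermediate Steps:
S/(-249543) + (157 + 151*207)/(-211956) = -350203/(-249543) + (157 + 151*207)/(-211956) = -350203*(-1/249543) + (157 + 31257)*(-1/211956) = 50029/35649 + 31414*(-1/211956) = 50029/35649 - 15707/105978 = 92981069/74078622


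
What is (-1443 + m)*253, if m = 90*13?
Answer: -69069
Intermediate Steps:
m = 1170
(-1443 + m)*253 = (-1443 + 1170)*253 = -273*253 = -69069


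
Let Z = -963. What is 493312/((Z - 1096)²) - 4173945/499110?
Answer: -1163276238015/141064490794 ≈ -8.2464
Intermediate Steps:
493312/((Z - 1096)²) - 4173945/499110 = 493312/((-963 - 1096)²) - 4173945/499110 = 493312/((-2059)²) - 4173945*1/499110 = 493312/4239481 - 278263/33274 = -1163276238015/141064490794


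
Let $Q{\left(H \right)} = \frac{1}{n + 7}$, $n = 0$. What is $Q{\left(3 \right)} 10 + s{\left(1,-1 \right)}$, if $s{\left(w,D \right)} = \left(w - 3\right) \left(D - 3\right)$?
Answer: $\frac{66}{7} \approx 9.4286$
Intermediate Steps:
$Q{\left(H \right)} = \frac{1}{7}$ ($Q{\left(H \right)} = \frac{1}{0 + 7} = \frac{1}{7}$)
$s{\left(w,D \right)} = \left(-3 + D\right) \left(-3 + w\right)$ ($s{\left(w,D \right)} = \left(-3 + w\right) \left(-3 + D\right) = \left(-3 + D\right) \left(-3 + w\right)$)
$Q{\left(3 \right)} 10 + s{\left(1,-1 \right)} = \frac{1}{7} \cdot 10 - -8 = \frac{10}{7} + \left(9 + 3 - 3 - 1\right) = \frac{10}{7} + 8 = \frac{66}{7}$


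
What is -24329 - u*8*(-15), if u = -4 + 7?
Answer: -23969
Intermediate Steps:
u = 3
-24329 - u*8*(-15) = -24329 - 3*8*(-15) = -24329 - 24*(-15) = -24329 - 1*(-360) = -24329 + 360 = -23969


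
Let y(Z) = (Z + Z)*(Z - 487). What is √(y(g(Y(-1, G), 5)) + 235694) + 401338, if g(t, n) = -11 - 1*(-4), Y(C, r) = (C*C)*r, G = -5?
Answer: 401338 + √242610 ≈ 4.0183e+5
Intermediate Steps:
Y(C, r) = r*C² (Y(C, r) = C²*r = r*C²)
g(t, n) = -7 (g(t, n) = -11 + 4 = -7)
y(Z) = 2*Z*(-487 + Z) (y(Z) = (2*Z)*(-487 + Z) = 2*Z*(-487 + Z))
√(y(g(Y(-1, G), 5)) + 235694) + 401338 = √(2*(-7)*(-487 - 7) + 235694) + 401338 = √(2*(-7)*(-494) + 235694) + 401338 = √(6916 + 235694) + 401338 = √242610 + 401338 = 401338 + √242610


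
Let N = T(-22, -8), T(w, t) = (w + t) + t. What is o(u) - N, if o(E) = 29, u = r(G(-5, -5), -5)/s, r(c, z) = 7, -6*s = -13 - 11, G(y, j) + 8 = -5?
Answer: 67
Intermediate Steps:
G(y, j) = -13 (G(y, j) = -8 - 5 = -13)
s = 4 (s = -(-13 - 11)/6 = -⅙*(-24) = 4)
u = 7/4 ≈ 1.7500
T(w, t) = w + 2*t (T(w, t) = (t + w) + t = w + 2*t)
N = -38 (N = -22 + 2*(-8) = -22 - 16 = -38)
o(u) - N = 29 - 1*(-38) = 29 + 38 = 67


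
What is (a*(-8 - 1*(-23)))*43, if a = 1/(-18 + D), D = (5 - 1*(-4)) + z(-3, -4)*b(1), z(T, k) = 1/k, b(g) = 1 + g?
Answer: -1290/19 ≈ -67.895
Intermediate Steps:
D = 17/2 (D = (5 - 1*(-4)) + (1 + 1)/(-4) = (5 + 4) - 1/4*2 = 9 - 1/2 = 17/2 ≈ 8.5000)
a = -2/19 (a = 1/(-18 + 17/2) = 1/(-19/2) = -2/19 ≈ -0.10526)
(a*(-8 - 1*(-23)))*43 = -2*(-8 - 1*(-23))/19*43 = -2*(-8 + 23)/19*43 = -2/19*15*43 = -30/19*43 = -1290/19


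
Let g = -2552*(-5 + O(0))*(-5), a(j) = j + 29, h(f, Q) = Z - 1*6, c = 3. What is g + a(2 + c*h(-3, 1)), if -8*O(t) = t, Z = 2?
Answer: -63781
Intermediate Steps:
h(f, Q) = -4 (h(f, Q) = 2 - 1*6 = 2 - 6 = -4)
O(t) = -t/8
a(j) = 29 + j
g = -63800 (g = -2552*(-5 - ⅛*0)*(-5) = -2552*(-5 + 0)*(-5) = -(-12760)*(-5) = -2552*25 = -63800)
g + a(2 + c*h(-3, 1)) = -63800 + (29 + (2 + 3*(-4))) = -63800 + (29 + (2 - 12)) = -63800 + (29 - 10) = -63800 + 19 = -63781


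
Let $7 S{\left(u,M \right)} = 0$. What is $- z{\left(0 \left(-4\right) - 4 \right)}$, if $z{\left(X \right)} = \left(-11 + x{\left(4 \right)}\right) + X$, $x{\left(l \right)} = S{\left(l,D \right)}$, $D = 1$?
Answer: $15$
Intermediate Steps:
$S{\left(u,M \right)} = 0$ ($S{\left(u,M \right)} = \frac{1}{7} \cdot 0 = 0$)
$x{\left(l \right)} = 0$
$z{\left(X \right)} = -11 + X$ ($z{\left(X \right)} = \left(-11 + 0\right) + X = -11 + X$)
$- z{\left(0 \left(-4\right) - 4 \right)} = - (-11 + \left(0 \left(-4\right) - 4\right)) = - (-11 + \left(0 - 4\right)) = - (-11 - 4) = \left(-1\right) \left(-15\right) = 15$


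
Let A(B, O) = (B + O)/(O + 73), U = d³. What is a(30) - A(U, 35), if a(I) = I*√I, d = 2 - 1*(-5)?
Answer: -7/2 + 30*√30 ≈ 160.82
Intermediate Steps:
d = 7 (d = 2 + 5 = 7)
U = 343 (U = 7³ = 343)
A(B, O) = (B + O)/(73 + O)
a(I) = I^(3/2)
a(30) - A(U, 35) = 30^(3/2) - (343 + 35)/(73 + 35) = 30*√30 - 378/108 = 30*√30 - 1*7/2 = 30*√30 - 7/2 = -7/2 + 30*√30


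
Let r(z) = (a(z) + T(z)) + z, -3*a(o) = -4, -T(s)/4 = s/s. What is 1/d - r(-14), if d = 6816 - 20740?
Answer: 696197/41772 ≈ 16.667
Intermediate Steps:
T(s) = -4 (T(s) = -4*s/s = -4*1 = -4)
a(o) = 4/3 (a(o) = -⅓*(-4) = 4/3)
r(z) = -8/3 + z (r(z) = (4/3 - 4) + z = -8/3 + z)
d = -13924
1/d - r(-14) = 1/(-13924) - (-8/3 - 14) = -1/13924 - 1*(-50/3) = -1/13924 + 50/3 = 696197/41772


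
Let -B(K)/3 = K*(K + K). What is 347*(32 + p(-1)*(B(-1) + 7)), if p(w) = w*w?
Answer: 11451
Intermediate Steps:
p(w) = w²
B(K) = -6*K² (B(K) = -3*K*(K + K) = -3*K*2*K = -6*K²)
347*(32 + p(-1)*(B(-1) + 7)) = 347*(32 + (-1)²*(-6*(-1)² + 7)) = 347*(32 + 1*(-6*1 + 7)) = 347*(32 + 1*(-6 + 7)) = 347*(32 + 1*1) = 347*(32 + 1) = 347*33 = 11451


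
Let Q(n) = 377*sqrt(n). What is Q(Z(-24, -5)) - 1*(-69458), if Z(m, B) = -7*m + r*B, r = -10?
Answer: 69458 + 377*sqrt(218) ≈ 75024.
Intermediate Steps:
Z(m, B) = -10*B - 7*m (Z(m, B) = -7*m - 10*B = -10*B - 7*m)
Q(Z(-24, -5)) - 1*(-69458) = 377*sqrt(-10*(-5) - 7*(-24)) - 1*(-69458) = 377*sqrt(50 + 168) + 69458 = 377*sqrt(218) + 69458 = 69458 + 377*sqrt(218)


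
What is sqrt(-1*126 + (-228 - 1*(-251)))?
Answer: I*sqrt(103) ≈ 10.149*I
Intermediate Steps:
sqrt(-1*126 + (-228 - 1*(-251))) = sqrt(-126 + (-228 + 251)) = sqrt(-126 + 23) = sqrt(-103) = I*sqrt(103)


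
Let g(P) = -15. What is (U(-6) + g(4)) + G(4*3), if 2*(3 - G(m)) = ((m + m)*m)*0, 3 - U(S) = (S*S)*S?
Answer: 207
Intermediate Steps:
U(S) = 3 - S**3 (U(S) = 3 - S*S*S = 3 - S**2*S = 3 - S**3)
G(m) = 3 (G(m) = 3 - (m + m)*m*0/2 = 3 - (2*m)*m*0/2 = 3 - 2*m**2*0/2 = 3 - 1/2*0 = 3 + 0 = 3)
(U(-6) + g(4)) + G(4*3) = ((3 - 1*(-6)**3) - 15) + 3 = ((3 - 1*(-216)) - 15) + 3 = ((3 + 216) - 15) + 3 = (219 - 15) + 3 = 204 + 3 = 207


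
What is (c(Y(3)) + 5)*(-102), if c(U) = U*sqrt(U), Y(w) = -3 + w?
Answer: -510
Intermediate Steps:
c(U) = U**(3/2)
(c(Y(3)) + 5)*(-102) = ((-3 + 3)**(3/2) + 5)*(-102) = (0**(3/2) + 5)*(-102) = (0 + 5)*(-102) = 5*(-102) = -510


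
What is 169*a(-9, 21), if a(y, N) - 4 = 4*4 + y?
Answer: 1859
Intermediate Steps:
a(y, N) = 20 + y (a(y, N) = 4 + (4*4 + y) = 4 + (16 + y) = 20 + y)
169*a(-9, 21) = 169*(20 - 9) = 169*11 = 1859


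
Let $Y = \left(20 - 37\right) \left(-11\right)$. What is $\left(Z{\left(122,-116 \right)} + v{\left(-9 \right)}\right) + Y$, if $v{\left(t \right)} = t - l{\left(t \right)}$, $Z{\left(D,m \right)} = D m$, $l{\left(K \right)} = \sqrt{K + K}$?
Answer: $-13974 - 3 i \sqrt{2} \approx -13974.0 - 4.2426 i$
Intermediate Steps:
$l{\left(K \right)} = \sqrt{2} \sqrt{K}$ ($l{\left(K \right)} = \sqrt{2 K} = \sqrt{2} \sqrt{K}$)
$Y = 187$ ($Y = \left(-17\right) \left(-11\right) = 187$)
$v{\left(t \right)} = t - \sqrt{2} \sqrt{t}$
$\left(Z{\left(122,-116 \right)} + v{\left(-9 \right)}\right) + Y = \left(122 \left(-116\right) - \left(9 + \sqrt{2} \sqrt{-9}\right)\right) + 187 = \left(-14152 - \left(9 + \sqrt{2} \cdot 3 i\right)\right) + 187 = \left(-14152 - \left(9 + 3 i \sqrt{2}\right)\right) + 187 = \left(-14161 - 3 i \sqrt{2}\right) + 187 = -13974 - 3 i \sqrt{2}$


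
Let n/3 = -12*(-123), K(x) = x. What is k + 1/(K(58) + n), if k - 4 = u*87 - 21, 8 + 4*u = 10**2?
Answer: 8900225/4486 ≈ 1984.0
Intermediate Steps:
u = 23 (u = -2 + (1/4)*10**2 = -2 + (1/4)*100 = -2 + 25 = 23)
n = 4428 (n = 3*(-12*(-123)) = 3*1476 = 4428)
k = 1984 (k = 4 + (23*87 - 21) = 4 + (2001 - 21) = 4 + 1980 = 1984)
k + 1/(K(58) + n) = 1984 + 1/(58 + 4428) = 1984 + 1/4486 = 8900225/4486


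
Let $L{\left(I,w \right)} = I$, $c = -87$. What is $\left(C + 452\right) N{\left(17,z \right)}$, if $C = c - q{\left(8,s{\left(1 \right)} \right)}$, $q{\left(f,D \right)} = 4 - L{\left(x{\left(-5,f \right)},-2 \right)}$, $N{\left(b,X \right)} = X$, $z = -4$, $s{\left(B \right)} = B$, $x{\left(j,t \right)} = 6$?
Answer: $-1468$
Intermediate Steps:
$q{\left(f,D \right)} = -2$ ($q{\left(f,D \right)} = 4 - 6 = -2$)
$C = -85$ ($C = -87 - -2 = -87 + 2 = -85$)
$\left(C + 452\right) N{\left(17,z \right)} = \left(-85 + 452\right) \left(-4\right) = 367 \left(-4\right) = -1468$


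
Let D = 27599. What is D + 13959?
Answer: 41558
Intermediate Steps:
D + 13959 = 27599 + 13959 = 41558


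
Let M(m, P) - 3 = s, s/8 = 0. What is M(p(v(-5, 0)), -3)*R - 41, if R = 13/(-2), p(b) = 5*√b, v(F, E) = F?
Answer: -121/2 ≈ -60.500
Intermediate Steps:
s = 0 (s = 8*0 = 0)
M(m, P) = 3 (M(m, P) = 3 + 0 = 3)
R = -13/2 (R = 13*(-½) = -13/2 ≈ -6.5000)
M(p(v(-5, 0)), -3)*R - 41 = 3*(-13/2) - 41 = -39/2 - 41 = -121/2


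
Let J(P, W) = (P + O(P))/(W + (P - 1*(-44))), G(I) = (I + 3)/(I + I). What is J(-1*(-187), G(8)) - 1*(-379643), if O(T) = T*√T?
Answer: 127939963/337 + 272*√187/337 ≈ 3.7966e+5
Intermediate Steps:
O(T) = T^(3/2)
G(I) = (3 + I)/(2*I) (G(I) = (3 + I)/((2*I)) = (3 + I)*(1/(2*I)) = (3 + I)/(2*I))
J(P, W) = (P + P^(3/2))/(44 + P + W) (J(P, W) = (P + P^(3/2))/(W + (P - 1*(-44))) = (P + P^(3/2))/(W + (P + 44)) = (P + P^(3/2))/(W + (44 + P)) = (P + P^(3/2))/(44 + P + W))
J(-1*(-187), G(8)) - 1*(-379643) = (-1*(-187) + (-1*(-187))^(3/2))/(44 - 1*(-187) + (½)*(3 + 8)/8) - 1*(-379643) = (187 + 187^(3/2))/(44 + 187 + (½)*(⅛)*11) + 379643 = (187 + 187*√187)/(44 + 187 + 11/16) + 379643 = (187 + 187*√187)/(3707/16) + 379643 = 16*(187 + 187*√187)/3707 + 379643 = (272/337 + 272*√187/337) + 379643 = 127939963/337 + 272*√187/337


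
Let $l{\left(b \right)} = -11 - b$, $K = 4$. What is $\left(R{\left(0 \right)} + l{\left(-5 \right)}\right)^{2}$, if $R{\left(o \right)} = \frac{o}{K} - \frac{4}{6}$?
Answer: $\frac{400}{9} \approx 44.444$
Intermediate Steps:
$R{\left(o \right)} = - \frac{2}{3} + \frac{o}{4}$ ($R{\left(o \right)} = \frac{o}{4} - \frac{4}{6} = o \frac{1}{4} - \frac{2}{3} = \frac{o}{4} - \frac{2}{3} = - \frac{2}{3} + \frac{o}{4}$)
$\left(R{\left(0 \right)} + l{\left(-5 \right)}\right)^{2} = \left(\left(- \frac{2}{3} + \frac{1}{4} \cdot 0\right) - 6\right)^{2} = \left(\left(- \frac{2}{3} + 0\right) + \left(-11 + 5\right)\right)^{2} = \left(- \frac{2}{3} - 6\right)^{2} = \left(- \frac{20}{3}\right)^{2} = \frac{400}{9}$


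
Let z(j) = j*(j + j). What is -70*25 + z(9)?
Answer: -1588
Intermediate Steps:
z(j) = 2*j**2 (z(j) = j*(2*j) = 2*j**2)
-70*25 + z(9) = -70*25 + 2*9**2 = -1750 + 2*81 = -1750 + 162 = -1588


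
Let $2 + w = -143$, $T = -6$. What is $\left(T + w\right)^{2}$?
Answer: $22801$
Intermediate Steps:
$w = -145$ ($w = -2 - 143 = -145$)
$\left(T + w\right)^{2} = \left(-6 - 145\right)^{2} = \left(-151\right)^{2} = 22801$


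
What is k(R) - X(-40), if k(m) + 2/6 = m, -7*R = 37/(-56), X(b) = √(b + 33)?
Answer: -281/1176 - I*√7 ≈ -0.23895 - 2.6458*I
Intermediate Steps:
X(b) = √(33 + b)
R = 37/392 (R = -37/(7*(-56)) = -37*(-1)/(7*56) = -⅐*(-37/56) = 37/392 ≈ 0.094388)
k(m) = -⅓ + m
k(R) - X(-40) = (-⅓ + 37/392) - √(33 - 40) = -281/1176 - √(-7) = -281/1176 - I*√7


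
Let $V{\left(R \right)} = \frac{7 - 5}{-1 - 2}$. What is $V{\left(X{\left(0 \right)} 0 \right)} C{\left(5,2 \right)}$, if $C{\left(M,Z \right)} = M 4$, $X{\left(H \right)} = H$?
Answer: $- \frac{40}{3} \approx -13.333$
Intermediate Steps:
$C{\left(M,Z \right)} = 4 M$
$V{\left(R \right)} = - \frac{2}{3}$ ($V{\left(R \right)} = \frac{2}{-3} = 2 \left(- \frac{1}{3}\right) = - \frac{2}{3}$)
$V{\left(X{\left(0 \right)} 0 \right)} C{\left(5,2 \right)} = - \frac{2 \cdot 4 \cdot 5}{3} = \left(- \frac{2}{3}\right) 20 = - \frac{40}{3}$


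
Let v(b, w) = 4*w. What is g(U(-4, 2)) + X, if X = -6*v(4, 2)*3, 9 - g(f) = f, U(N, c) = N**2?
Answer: -151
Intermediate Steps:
g(f) = 9 - f
X = -144 (X = -24*2*3 = -6*8*3 = -48*3 = -144)
g(U(-4, 2)) + X = (9 - 1*(-4)**2) - 144 = (9 - 1*16) - 144 = (9 - 16) - 144 = -7 - 144 = -151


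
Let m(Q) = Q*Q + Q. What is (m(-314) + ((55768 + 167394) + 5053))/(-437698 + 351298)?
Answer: -326497/86400 ≈ -3.7789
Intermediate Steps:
m(Q) = Q + Q² (m(Q) = Q² + Q = Q + Q²)
(m(-314) + ((55768 + 167394) + 5053))/(-437698 + 351298) = (-314*(1 - 314) + ((55768 + 167394) + 5053))/(-437698 + 351298) = (-314*(-313) + (223162 + 5053))/(-86400) = (98282 + 228215)*(-1/86400) = 326497*(-1/86400) = -326497/86400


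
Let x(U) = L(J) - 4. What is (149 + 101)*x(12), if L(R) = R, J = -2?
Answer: -1500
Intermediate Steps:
x(U) = -6 (x(U) = -2 - 4 = -6)
(149 + 101)*x(12) = (149 + 101)*(-6) = 250*(-6) = -1500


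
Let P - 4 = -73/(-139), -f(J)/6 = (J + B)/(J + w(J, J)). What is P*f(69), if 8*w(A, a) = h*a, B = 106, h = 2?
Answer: -176120/3197 ≈ -55.089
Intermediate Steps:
w(A, a) = a/4 (w(A, a) = (2*a)/8 = a/4)
f(J) = -24*(106 + J)/(5*J) (f(J) = -6*(J + 106)/(J + J/4) = -6*(106 + J)/(5*J/4) = -6*(106 + J)*4/(5*J) = -24*(106 + J)/(5*J))
P = 629/139 (P = 4 - 73/(-139) = 4 - 73*(-1/139) = 4 + 73/139 = 629/139 ≈ 4.5252)
P*f(69) = 629*((24/5)*(-106 - 1*69)/69)/139 = 629*((24/5)*(1/69)*(-106 - 69))/139 = 629*((24/5)*(1/69)*(-175))/139 = (629/139)*(-280/23) = -176120/3197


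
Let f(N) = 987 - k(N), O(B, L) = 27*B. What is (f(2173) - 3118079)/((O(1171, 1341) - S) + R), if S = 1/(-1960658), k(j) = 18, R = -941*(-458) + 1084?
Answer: -6111586658380/909115940783 ≈ -6.7226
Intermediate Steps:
R = 432062 (R = 430978 + 1084 = 432062)
S = -1/1960658 ≈ -5.1003e-7
f(N) = 969 (f(N) = 987 - 1*18 = 987 - 18 = 969)
(f(2173) - 3118079)/((O(1171, 1341) - S) + R) = (969 - 3118079)/((27*1171 - 1*(-1/1960658)) + 432062) = -3117110/((31617 + 1/1960658) + 432062) = -3117110/(61990123987/1960658 + 432062) = -3117110/909115940783/1960658 = -3117110*1960658/909115940783 = -6111586658380/909115940783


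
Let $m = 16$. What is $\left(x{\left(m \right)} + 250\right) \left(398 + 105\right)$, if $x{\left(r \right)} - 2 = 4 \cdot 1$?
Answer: $128768$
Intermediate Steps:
$x{\left(r \right)} = 6$ ($x{\left(r \right)} = 2 + 4 \cdot 1 = 2 + 4 = 6$)
$\left(x{\left(m \right)} + 250\right) \left(398 + 105\right) = \left(6 + 250\right) \left(398 + 105\right) = 256 \cdot 503 = 128768$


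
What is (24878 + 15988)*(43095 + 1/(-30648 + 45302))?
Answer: 12903728238723/7327 ≈ 1.7611e+9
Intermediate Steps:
(24878 + 15988)*(43095 + 1/(-30648 + 45302)) = 40866*(43095 + 1/14654) = 40866*(631514131/14654) = 12903728238723/7327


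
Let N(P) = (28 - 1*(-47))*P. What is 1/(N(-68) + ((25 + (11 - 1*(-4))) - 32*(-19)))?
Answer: -1/4452 ≈ -0.00022462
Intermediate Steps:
N(P) = 75*P (N(P) = (28 + 47)*P = 75*P)
1/(N(-68) + ((25 + (11 - 1*(-4))) - 32*(-19))) = 1/(75*(-68) + ((25 + (11 - 1*(-4))) - 32*(-19))) = 1/(-5100 + ((25 + (11 + 4)) + 608)) = 1/(-5100 + ((25 + 15) + 608)) = 1/(-5100 + (40 + 608)) = 1/(-5100 + 648) = 1/(-4452) = -1/4452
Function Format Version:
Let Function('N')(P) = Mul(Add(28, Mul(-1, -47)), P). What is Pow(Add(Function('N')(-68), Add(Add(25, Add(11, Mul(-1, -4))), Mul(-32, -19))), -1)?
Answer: Rational(-1, 4452) ≈ -0.00022462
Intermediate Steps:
Function('N')(P) = Mul(75, P) (Function('N')(P) = Mul(Add(28, 47), P) = Mul(75, P))
Pow(Add(Function('N')(-68), Add(Add(25, Add(11, Mul(-1, -4))), Mul(-32, -19))), -1) = Pow(Add(Mul(75, -68), Add(Add(25, Add(11, Mul(-1, -4))), Mul(-32, -19))), -1) = Pow(Add(-5100, Add(Add(25, Add(11, 4)), 608)), -1) = Pow(Add(-5100, Add(Add(25, 15), 608)), -1) = Pow(Add(-5100, Add(40, 608)), -1) = Pow(Add(-5100, 648), -1) = Pow(-4452, -1) = Rational(-1, 4452)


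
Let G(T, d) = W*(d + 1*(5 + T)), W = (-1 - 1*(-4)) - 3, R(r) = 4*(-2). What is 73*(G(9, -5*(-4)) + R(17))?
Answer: -584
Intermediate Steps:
R(r) = -8
W = 0 (W = (-1 + 4) - 3 = 3 - 3 = 0)
G(T, d) = 0 (G(T, d) = 0*(d + 1*(5 + T)) = 0*(d + (5 + T)) = 0*(5 + T + d) = 0)
73*(G(9, -5*(-4)) + R(17)) = 73*(0 - 8) = 73*(-8) = -584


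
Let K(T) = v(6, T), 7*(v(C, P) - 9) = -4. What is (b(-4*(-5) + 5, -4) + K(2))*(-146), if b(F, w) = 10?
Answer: -18834/7 ≈ -2690.6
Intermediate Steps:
v(C, P) = 59/7 (v(C, P) = 9 + (1/7)*(-4) = 9 - 4/7 = 59/7)
K(T) = 59/7
(b(-4*(-5) + 5, -4) + K(2))*(-146) = (10 + 59/7)*(-146) = (129/7)*(-146) = -18834/7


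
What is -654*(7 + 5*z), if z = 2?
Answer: -11118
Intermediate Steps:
-654*(7 + 5*z) = -654*(7 + 5*2) = -654*(7 + 10) = -654*17 = -11118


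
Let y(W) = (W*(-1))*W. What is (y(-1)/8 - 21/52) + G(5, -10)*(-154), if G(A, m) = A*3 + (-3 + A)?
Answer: -272327/104 ≈ -2618.5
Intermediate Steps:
y(W) = -W² (y(W) = (-W)*W = -W²)
G(A, m) = -3 + 4*A (G(A, m) = 3*A + (-3 + A) = -3 + 4*A)
(y(-1)/8 - 21/52) + G(5, -10)*(-154) = (-1*(-1)²/8 - 21/52) + (-3 + 4*5)*(-154) = (-1*1*(⅛) - 21*1/52) + (-3 + 20)*(-154) = (-1*⅛ - 21/52) + 17*(-154) = (-⅛ - 21/52) - 2618 = -55/104 - 2618 = -272327/104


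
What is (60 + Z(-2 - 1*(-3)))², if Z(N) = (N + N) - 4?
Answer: 3364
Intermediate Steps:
Z(N) = -4 + 2*N (Z(N) = 2*N - 4 = -4 + 2*N)
(60 + Z(-2 - 1*(-3)))² = (60 + (-4 + 2*(-2 - 1*(-3))))² = (60 + (-4 + 2*(-2 + 3)))² = (60 + (-4 + 2*1))² = (60 + (-4 + 2))² = (60 - 2)² = 58² = 3364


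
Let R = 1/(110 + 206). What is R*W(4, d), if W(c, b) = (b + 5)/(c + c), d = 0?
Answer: 5/2528 ≈ 0.0019778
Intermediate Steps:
R = 1/316 ≈ 0.0031646
W(c, b) = (5 + b)/(2*c) (W(c, b) = (5 + b)/((2*c)) = (5 + b)*(1/(2*c)) = (5 + b)/(2*c))
R*W(4, d) = ((1/2)*(5 + 0)/4)/316 = ((1/2)*(1/4)*5)/316 = (1/316)*(5/8) = 5/2528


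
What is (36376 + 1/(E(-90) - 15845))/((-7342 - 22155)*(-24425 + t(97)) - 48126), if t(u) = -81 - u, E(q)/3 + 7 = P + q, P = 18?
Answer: 584998831/11670169698330 ≈ 5.0128e-5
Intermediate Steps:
E(q) = 33 + 3*q (E(q) = -21 + 3*(18 + q) = -21 + (54 + 3*q) = 33 + 3*q)
(36376 + 1/(E(-90) - 15845))/((-7342 - 22155)*(-24425 + t(97)) - 48126) = (36376 + 1/((33 + 3*(-90)) - 15845))/((-7342 - 22155)*(-24425 + (-81 - 1*97)) - 48126) = (36376 + 1/((33 - 270) - 15845))/(-29497*(-24425 + (-81 - 97)) - 48126) = (36376 + 1/(-237 - 15845))/(-29497*(-24425 - 178) - 48126) = (36376 + 1/(-16082))/(-29497*(-24603) - 48126) = (36376 - 1/16082)/(725714691 - 48126) = (584998831/16082)/725666565 = (584998831/16082)*(1/725666565) = 584998831/11670169698330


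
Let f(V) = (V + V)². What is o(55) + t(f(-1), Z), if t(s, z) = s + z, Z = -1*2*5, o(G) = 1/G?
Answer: -329/55 ≈ -5.9818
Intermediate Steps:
f(V) = 4*V² (f(V) = (2*V)² = 4*V²)
Z = -10 (Z = -2*5 = -10)
o(55) + t(f(-1), Z) = 1/55 + (4*(-1)² - 10) = 1/55 + (4*1 - 10) = 1/55 + (4 - 10) = 1/55 - 6 = -329/55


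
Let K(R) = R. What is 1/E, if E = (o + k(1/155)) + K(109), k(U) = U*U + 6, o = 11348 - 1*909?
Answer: 24025/253559851 ≈ 9.4751e-5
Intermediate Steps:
o = 10439 (o = 11348 - 909 = 10439)
k(U) = 6 + U² (k(U) = U² + 6 = 6 + U²)
E = 253559851/24025 (E = (10439 + (6 + (1/155)²)) + 109 = (10439 + (6 + 1/24025)) + 109 = (10439 + 144151/24025) + 109 = 250941126/24025 + 109 = 253559851/24025 ≈ 10554.)
1/E = 1/(253559851/24025) = 24025/253559851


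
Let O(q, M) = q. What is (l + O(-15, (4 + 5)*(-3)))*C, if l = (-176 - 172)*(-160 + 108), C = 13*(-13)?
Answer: -3055689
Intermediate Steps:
C = -169
l = 18096 (l = -348*(-52) = 18096)
(l + O(-15, (4 + 5)*(-3)))*C = (18096 - 15)*(-169) = 18081*(-169) = -3055689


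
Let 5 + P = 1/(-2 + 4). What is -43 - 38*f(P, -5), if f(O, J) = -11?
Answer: 375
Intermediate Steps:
P = -9/2 (P = -5 + 1/(-2 + 4) = -5 + 1/2 = -5 + ½ = -9/2 ≈ -4.5000)
-43 - 38*f(P, -5) = -43 - 38*(-11) = -43 + 418 = 375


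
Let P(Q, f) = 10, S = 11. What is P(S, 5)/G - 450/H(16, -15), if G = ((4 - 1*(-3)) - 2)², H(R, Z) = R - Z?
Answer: -2188/155 ≈ -14.116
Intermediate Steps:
G = 25 (G = ((4 + 3) - 2)² = (7 - 2)² = 5² = 25)
P(S, 5)/G - 450/H(16, -15) = 10/25 - 450/(16 - 1*(-15)) = 10*(1/25) - 450/(16 + 15) = ⅖ - 450/31 = -2188/155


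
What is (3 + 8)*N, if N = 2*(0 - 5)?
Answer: -110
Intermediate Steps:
N = -10 (N = 2*(-5) = -10)
(3 + 8)*N = (3 + 8)*(-10) = 11*(-10) = -110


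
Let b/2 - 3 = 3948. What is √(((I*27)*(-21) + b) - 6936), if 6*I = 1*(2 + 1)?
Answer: √2730/2 ≈ 26.125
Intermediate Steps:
I = ½ (I = (1*(2 + 1))/6 = (1*3)/6 = (⅙)*3 = ½ ≈ 0.50000)
b = 7902 (b = 6 + 2*3948 = 6 + 7896 = 7902)
√(((I*27)*(-21) + b) - 6936) = √((((½)*27)*(-21) + 7902) - 6936) = √(((27/2)*(-21) + 7902) - 6936) = √((-567/2 + 7902) - 6936) = √(15237/2 - 6936) = √(1365/2) = √2730/2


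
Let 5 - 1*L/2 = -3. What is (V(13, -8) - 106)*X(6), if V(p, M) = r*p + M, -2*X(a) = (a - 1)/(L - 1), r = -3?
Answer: 51/2 ≈ 25.500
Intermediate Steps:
L = 16 (L = 10 - 2*(-3) = 10 + 6 = 16)
X(a) = 1/30 - a/30 (X(a) = -(a - 1)/(2*(16 - 1)) = -(-1 + a)/(2*15) = -(-1/15 + a/15)/2 = 1/30 - a/30)
V(p, M) = M - 3*p (V(p, M) = -3*p + M = M - 3*p)
(V(13, -8) - 106)*X(6) = ((-8 - 3*13) - 106)*(1/30 - 1/30*6) = ((-8 - 39) - 106)*(1/30 - ⅕) = (-47 - 106)*(-⅙) = -153*(-⅙) = 51/2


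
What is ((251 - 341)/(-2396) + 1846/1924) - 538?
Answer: -11901597/22163 ≈ -537.00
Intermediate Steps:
((251 - 341)/(-2396) + 1846/1924) - 538 = (-90*(-1/2396) + 1846*(1/1924)) - 538 = (45/1198 + 71/74) - 538 = 22097/22163 - 538 = -11901597/22163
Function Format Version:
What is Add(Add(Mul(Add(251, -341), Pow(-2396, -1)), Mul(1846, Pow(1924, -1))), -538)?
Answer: Rational(-11901597, 22163) ≈ -537.00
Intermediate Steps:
Add(Add(Mul(Add(251, -341), Pow(-2396, -1)), Mul(1846, Pow(1924, -1))), -538) = Add(Add(Mul(-90, Rational(-1, 2396)), Mul(1846, Rational(1, 1924))), -538) = Add(Add(Rational(45, 1198), Rational(71, 74)), -538) = Add(Rational(22097, 22163), -538) = Rational(-11901597, 22163)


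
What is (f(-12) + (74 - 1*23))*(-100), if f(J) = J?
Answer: -3900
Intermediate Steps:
(f(-12) + (74 - 1*23))*(-100) = (-12 + (74 - 1*23))*(-100) = (-12 + (74 - 23))*(-100) = (-12 + 51)*(-100) = 39*(-100) = -3900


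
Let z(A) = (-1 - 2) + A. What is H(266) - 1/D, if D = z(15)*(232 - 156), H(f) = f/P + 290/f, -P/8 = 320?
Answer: 503173/510720 ≈ 0.98522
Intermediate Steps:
P = -2560 (P = -8*320 = -2560)
z(A) = -3 + A
H(f) = 290/f - f/2560 (H(f) = f/(-2560) + 290/f = f*(-1/2560) + 290/f = -f/2560 + 290/f = 290/f - f/2560)
D = 912 (D = (-3 + 15)*(232 - 156) = 12*76 = 912)
H(266) - 1/D = (290/266 - 1/2560*266) - 1/912 = (290*(1/266) - 133/1280) - 1*1/912 = (145/133 - 133/1280) - 1/912 = 167911/170240 - 1/912 = 503173/510720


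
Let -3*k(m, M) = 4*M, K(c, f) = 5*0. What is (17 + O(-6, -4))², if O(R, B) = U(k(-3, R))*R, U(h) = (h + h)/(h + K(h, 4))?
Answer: 25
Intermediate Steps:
K(c, f) = 0
k(m, M) = -4*M/3
U(h) = 2 (U(h) = (h + h)/(h + 0) = (2*h)/h = 2)
O(R, B) = 2*R
(17 + O(-6, -4))² = (17 + 2*(-6))² = (17 - 12)² = 5² = 25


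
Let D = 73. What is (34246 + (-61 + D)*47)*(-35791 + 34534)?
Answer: -43756170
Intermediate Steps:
(34246 + (-61 + D)*47)*(-35791 + 34534) = (34246 + (-61 + 73)*47)*(-35791 + 34534) = (34246 + 12*47)*(-1257) = (34246 + 564)*(-1257) = 34810*(-1257) = -43756170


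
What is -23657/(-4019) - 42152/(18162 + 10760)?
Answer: 257399433/58118759 ≈ 4.4289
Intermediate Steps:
-23657/(-4019) - 42152/(18162 + 10760) = -23657*(-1/4019) - 42152/28922 = 23657/4019 - 42152*1/28922 = 23657/4019 - 21076/14461 = 257399433/58118759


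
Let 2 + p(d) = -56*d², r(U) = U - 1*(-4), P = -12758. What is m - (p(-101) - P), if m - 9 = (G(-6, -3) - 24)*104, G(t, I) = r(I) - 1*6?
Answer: 555493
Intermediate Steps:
r(U) = 4 + U (r(U) = U + 4 = 4 + U)
G(t, I) = -2 + I (G(t, I) = (4 + I) - 1*6 = (4 + I) - 6 = -2 + I)
p(d) = -2 - 56*d²
m = -3007 (m = 9 + ((-2 - 3) - 24)*104 = 9 + (-5 - 24)*104 = 9 - 29*104 = 9 - 3016 = -3007)
m - (p(-101) - P) = -3007 - ((-2 - 56*(-101)²) - 1*(-12758)) = -3007 - ((-2 - 56*10201) + 12758) = -3007 - ((-2 - 571256) + 12758) = -3007 - (-571258 + 12758) = -3007 - 1*(-558500) = -3007 + 558500 = 555493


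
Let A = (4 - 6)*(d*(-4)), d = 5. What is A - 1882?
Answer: -1842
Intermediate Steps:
A = 40 (A = (4 - 6)*(5*(-4)) = -2*(-20) = 40)
A - 1882 = 40 - 1882 = -1842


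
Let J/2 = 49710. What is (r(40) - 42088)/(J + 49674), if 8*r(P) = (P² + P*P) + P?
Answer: -41683/149094 ≈ -0.27958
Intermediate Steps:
J = 99420 (J = 2*49710 = 99420)
r(P) = P²/4 + P/8 (r(P) = ((P² + P*P) + P)/8 = ((P² + P²) + P)/8 = (2*P² + P)/8 = (P + 2*P²)/8 = P²/4 + P/8)
(r(40) - 42088)/(J + 49674) = ((⅛)*40*(1 + 2*40) - 42088)/(99420 + 49674) = ((⅛)*40*(1 + 80) - 42088)/149094 = ((⅛)*40*81 - 42088)*(1/149094) = (405 - 42088)*(1/149094) = -41683*1/149094 = -41683/149094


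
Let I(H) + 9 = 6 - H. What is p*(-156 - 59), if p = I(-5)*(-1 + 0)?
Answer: 430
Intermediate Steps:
I(H) = -3 - H (I(H) = -9 + (6 - H) = -3 - H)
p = -2 (p = (-3 - 1*(-5))*(-1 + 0) = (-3 + 5)*(-1) = 2*(-1) = -2)
p*(-156 - 59) = -2*(-156 - 59) = -2*(-215) = 430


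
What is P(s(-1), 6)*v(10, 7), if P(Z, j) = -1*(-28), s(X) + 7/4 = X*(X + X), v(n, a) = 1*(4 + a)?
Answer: 308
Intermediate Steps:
v(n, a) = 4 + a
s(X) = -7/4 + 2*X**2 (s(X) = -7/4 + X*(X + X) = -7/4 + X*(2*X) = -7/4 + 2*X**2)
P(Z, j) = 28
P(s(-1), 6)*v(10, 7) = 28*(4 + 7) = 28*11 = 308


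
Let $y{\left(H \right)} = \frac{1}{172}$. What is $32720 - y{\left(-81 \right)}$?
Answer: $\frac{5627839}{172} \approx 32720.0$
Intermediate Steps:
$y{\left(H \right)} = \frac{1}{172}$
$32720 - y{\left(-81 \right)} = 32720 - \frac{1}{172} = \frac{5627839}{172}$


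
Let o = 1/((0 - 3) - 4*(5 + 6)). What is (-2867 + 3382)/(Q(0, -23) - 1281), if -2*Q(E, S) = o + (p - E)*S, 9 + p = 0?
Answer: -24205/65071 ≈ -0.37198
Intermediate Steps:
p = -9 (p = -9 + 0 = -9)
o = -1/47 (o = 1/(-3 - 4*11) = 1/(-3 - 44) = 1/(-47) = -1/47 ≈ -0.021277)
Q(E, S) = 1/94 - S*(-9 - E)/2 (Q(E, S) = -(-1/47 + (-9 - E)*S)/2 = -(-1/47 + S*(-9 - E))/2 = 1/94 - S*(-9 - E)/2)
(-2867 + 3382)/(Q(0, -23) - 1281) = (-2867 + 3382)/((1/94 + (9/2)*(-23) + (1/2)*0*(-23)) - 1281) = 515/((1/94 - 207/2 + 0) - 1281) = 515/(-4864/47 - 1281) = 515/(-65071/47) = 515*(-47/65071) = -24205/65071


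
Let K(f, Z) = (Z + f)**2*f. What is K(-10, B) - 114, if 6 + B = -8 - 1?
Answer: -6364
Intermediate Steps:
B = -15 (B = -6 + (-8 - 1) = -6 - 9 = -15)
K(f, Z) = f*(Z + f)**2
K(-10, B) - 114 = -10*(-15 - 10)**2 - 114 = -10*(-25)**2 - 114 = -10*625 - 114 = -6250 - 114 = -6364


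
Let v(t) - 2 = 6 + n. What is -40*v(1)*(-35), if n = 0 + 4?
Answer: 16800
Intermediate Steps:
n = 4
v(t) = 12 (v(t) = 2 + (6 + 4) = 2 + 10 = 12)
-40*v(1)*(-35) = -40*12*(-35) = -480*(-35) = 16800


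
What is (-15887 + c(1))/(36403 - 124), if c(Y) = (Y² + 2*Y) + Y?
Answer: -15883/36279 ≈ -0.43780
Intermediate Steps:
c(Y) = Y² + 3*Y
(-15887 + c(1))/(36403 - 124) = (-15887 + 1*(3 + 1))/(36403 - 124) = (-15887 + 1*4)/36279 = (-15887 + 4)*(1/36279) = -15883*1/36279 = -15883/36279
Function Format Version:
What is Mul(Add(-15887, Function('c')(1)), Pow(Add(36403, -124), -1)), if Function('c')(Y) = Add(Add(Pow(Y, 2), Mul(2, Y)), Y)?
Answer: Rational(-15883, 36279) ≈ -0.43780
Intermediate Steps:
Function('c')(Y) = Add(Pow(Y, 2), Mul(3, Y))
Mul(Add(-15887, Function('c')(1)), Pow(Add(36403, -124), -1)) = Mul(Add(-15887, Mul(1, Add(3, 1))), Pow(Add(36403, -124), -1)) = Mul(Add(-15887, Mul(1, 4)), Pow(36279, -1)) = Mul(Add(-15887, 4), Rational(1, 36279)) = Mul(-15883, Rational(1, 36279)) = Rational(-15883, 36279)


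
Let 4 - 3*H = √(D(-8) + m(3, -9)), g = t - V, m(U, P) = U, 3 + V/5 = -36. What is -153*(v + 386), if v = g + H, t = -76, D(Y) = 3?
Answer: -77469 + 51*√6 ≈ -77344.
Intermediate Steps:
V = -195 (V = -15 + 5*(-36) = -15 - 180 = -195)
g = 119 (g = -76 - 1*(-195) = -76 + 195 = 119)
H = 4/3 - √6/3 (H = 4/3 - √(3 + 3)/3 = 4/3 - √6/3 ≈ 0.51684)
v = 361/3 - √6/3 (v = 119 + (4/3 - √6/3) = 361/3 - √6/3 ≈ 119.52)
-153*(v + 386) = -153*((361/3 - √6/3) + 386) = -153*(1519/3 - √6/3) = -77469 + 51*√6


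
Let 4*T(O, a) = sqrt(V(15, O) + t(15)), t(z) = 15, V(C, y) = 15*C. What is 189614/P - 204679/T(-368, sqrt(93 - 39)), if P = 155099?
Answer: 189614/155099 - 204679*sqrt(15)/15 ≈ -52847.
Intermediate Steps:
T(O, a) = sqrt(15) (T(O, a) = sqrt(15*15 + 15)/4 = sqrt(225 + 15)/4 = sqrt(240)/4 = (4*sqrt(15))/4 = sqrt(15))
189614/P - 204679/T(-368, sqrt(93 - 39)) = 189614/155099 - 204679*sqrt(15)/15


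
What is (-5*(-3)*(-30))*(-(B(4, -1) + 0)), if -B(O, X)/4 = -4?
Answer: 7200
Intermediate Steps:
B(O, X) = 16 (B(O, X) = -4*(-4) = 16)
(-5*(-3)*(-30))*(-(B(4, -1) + 0)) = (-5*(-3)*(-30))*(-(16 + 0)) = (15*(-30))*(-1*16) = -450*(-16) = 7200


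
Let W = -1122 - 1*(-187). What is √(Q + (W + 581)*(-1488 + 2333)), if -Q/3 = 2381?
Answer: I*√306273 ≈ 553.42*I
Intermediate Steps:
Q = -7143 (Q = -3*2381 = -7143)
W = -935 (W = -1122 + 187 = -935)
√(Q + (W + 581)*(-1488 + 2333)) = √(-7143 + (-935 + 581)*(-1488 + 2333)) = √(-7143 - 354*845) = √(-7143 - 299130) = √(-306273) = I*√306273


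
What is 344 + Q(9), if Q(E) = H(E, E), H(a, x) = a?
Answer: 353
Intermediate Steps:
Q(E) = E
344 + Q(9) = 344 + 9 = 353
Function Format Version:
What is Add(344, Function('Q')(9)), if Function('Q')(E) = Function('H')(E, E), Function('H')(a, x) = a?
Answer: 353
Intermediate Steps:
Function('Q')(E) = E
Add(344, Function('Q')(9)) = Add(344, 9) = 353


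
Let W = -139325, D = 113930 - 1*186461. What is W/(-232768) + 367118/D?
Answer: -75347941049/16882895808 ≈ -4.4630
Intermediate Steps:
D = -72531 (D = 113930 - 186461 = -72531)
W/(-232768) + 367118/D = -139325/(-232768) + 367118/(-72531) = -139325*(-1/232768) + 367118*(-1/72531) = 139325/232768 - 367118/72531 = -75347941049/16882895808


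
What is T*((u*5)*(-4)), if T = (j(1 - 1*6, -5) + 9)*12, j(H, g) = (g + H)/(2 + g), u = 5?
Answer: -14800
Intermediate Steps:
j(H, g) = (H + g)/(2 + g)
T = 148 (T = (((1 - 1*6) - 5)/(2 - 5) + 9)*12 = (((1 - 6) - 5)/(-3) + 9)*12 = (-(-5 - 5)/3 + 9)*12 = (-⅓*(-10) + 9)*12 = (10/3 + 9)*12 = (37/3)*12 = 148)
T*((u*5)*(-4)) = 148*((5*5)*(-4)) = 148*(25*(-4)) = 148*(-100) = -14800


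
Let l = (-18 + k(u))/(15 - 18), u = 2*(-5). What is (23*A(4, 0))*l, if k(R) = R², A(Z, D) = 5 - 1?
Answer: -7544/3 ≈ -2514.7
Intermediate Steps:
u = -10
A(Z, D) = 4
l = -82/3 (l = (-18 + (-10)²)/(15 - 18) = (-18 + 100)/(-3) = 82*(-⅓) = -82/3 ≈ -27.333)
(23*A(4, 0))*l = (23*4)*(-82/3) = 92*(-82/3) = -7544/3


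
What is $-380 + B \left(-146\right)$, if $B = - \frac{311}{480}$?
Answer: $- \frac{68497}{240} \approx -285.4$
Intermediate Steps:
$B = - \frac{311}{480}$ ($B = \left(-311\right) \frac{1}{480} = - \frac{311}{480} \approx -0.64792$)
$-380 + B \left(-146\right) = -380 - - \frac{22703}{240} = -380 + \frac{22703}{240} = - \frac{68497}{240}$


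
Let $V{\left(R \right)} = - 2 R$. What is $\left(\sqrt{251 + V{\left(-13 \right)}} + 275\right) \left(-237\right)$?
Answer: $-65175 - 237 \sqrt{277} \approx -69120.0$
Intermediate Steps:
$\left(\sqrt{251 + V{\left(-13 \right)}} + 275\right) \left(-237\right) = \left(\sqrt{251 - -26} + 275\right) \left(-237\right) = \left(\sqrt{251 + 26} + 275\right) \left(-237\right) = \left(\sqrt{277} + 275\right) \left(-237\right) = \left(275 + \sqrt{277}\right) \left(-237\right) = -65175 - 237 \sqrt{277}$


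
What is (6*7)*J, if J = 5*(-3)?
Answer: -630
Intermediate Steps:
J = -15
(6*7)*J = (6*7)*(-15) = 42*(-15) = -630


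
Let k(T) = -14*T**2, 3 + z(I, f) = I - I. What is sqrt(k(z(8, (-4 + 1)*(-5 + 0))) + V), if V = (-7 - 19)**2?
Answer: 5*sqrt(22) ≈ 23.452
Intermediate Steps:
z(I, f) = -3 (z(I, f) = -3 + (I - I) = -3 + 0 = -3)
V = 676 (V = (-26)**2 = 676)
sqrt(k(z(8, (-4 + 1)*(-5 + 0))) + V) = sqrt(-14*(-3)**2 + 676) = sqrt(-14*9 + 676) = sqrt(-126 + 676) = sqrt(550) = 5*sqrt(22)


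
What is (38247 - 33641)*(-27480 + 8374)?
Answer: -88002236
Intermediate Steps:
(38247 - 33641)*(-27480 + 8374) = 4606*(-19106) = -88002236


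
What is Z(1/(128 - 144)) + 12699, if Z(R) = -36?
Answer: 12663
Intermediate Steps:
Z(1/(128 - 144)) + 12699 = -36 + 12699 = 12663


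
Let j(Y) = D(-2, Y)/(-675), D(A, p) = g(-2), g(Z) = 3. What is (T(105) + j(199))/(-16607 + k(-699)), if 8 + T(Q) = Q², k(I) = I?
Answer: -1239412/1946925 ≈ -0.63660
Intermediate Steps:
D(A, p) = 3
j(Y) = -1/225 (j(Y) = 3/(-675) = 3*(-1/675) = -1/225)
T(Q) = -8 + Q²
(T(105) + j(199))/(-16607 + k(-699)) = ((-8 + 105²) - 1/225)/(-16607 - 699) = ((-8 + 11025) - 1/225)/(-17306) = (11017 - 1/225)*(-1/17306) = (2478824/225)*(-1/17306) = -1239412/1946925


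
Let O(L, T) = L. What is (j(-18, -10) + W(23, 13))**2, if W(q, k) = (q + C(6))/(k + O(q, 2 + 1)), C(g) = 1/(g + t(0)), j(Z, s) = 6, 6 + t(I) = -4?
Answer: 912025/20736 ≈ 43.983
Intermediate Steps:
t(I) = -10 (t(I) = -6 - 4 = -10)
C(g) = 1/(-10 + g) (C(g) = 1/(g - 10) = 1/(-10 + g))
W(q, k) = (-1/4 + q)/(k + q) (W(q, k) = (q + 1/(-10 + 6))/(k + q) = (q + 1/(-4))/(k + q) = (q - 1/4)/(k + q) = (-1/4 + q)/(k + q))
(j(-18, -10) + W(23, 13))**2 = (6 + (-1/4 + 23)/(13 + 23))**2 = (6 + (91/4)/36)**2 = (6 + (1/36)*(91/4))**2 = (6 + 91/144)**2 = (955/144)**2 = 912025/20736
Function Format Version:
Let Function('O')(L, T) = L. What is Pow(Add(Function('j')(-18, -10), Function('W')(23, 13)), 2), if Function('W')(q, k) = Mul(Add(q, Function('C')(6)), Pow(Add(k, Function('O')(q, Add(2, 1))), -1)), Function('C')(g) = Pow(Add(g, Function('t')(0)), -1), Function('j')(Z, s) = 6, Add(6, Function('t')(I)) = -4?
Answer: Rational(912025, 20736) ≈ 43.983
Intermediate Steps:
Function('t')(I) = -10 (Function('t')(I) = Add(-6, -4) = -10)
Function('C')(g) = Pow(Add(-10, g), -1) (Function('C')(g) = Pow(Add(g, -10), -1) = Pow(Add(-10, g), -1))
Function('W')(q, k) = Mul(Pow(Add(k, q), -1), Add(Rational(-1, 4), q)) (Function('W')(q, k) = Mul(Add(q, Pow(Add(-10, 6), -1)), Pow(Add(k, q), -1)) = Mul(Add(q, Pow(-4, -1)), Pow(Add(k, q), -1)) = Mul(Add(q, Rational(-1, 4)), Pow(Add(k, q), -1)) = Mul(Add(Rational(-1, 4), q), Pow(Add(k, q), -1)) = Mul(Pow(Add(k, q), -1), Add(Rational(-1, 4), q)))
Pow(Add(Function('j')(-18, -10), Function('W')(23, 13)), 2) = Pow(Add(6, Mul(Pow(Add(13, 23), -1), Add(Rational(-1, 4), 23))), 2) = Pow(Add(6, Mul(Pow(36, -1), Rational(91, 4))), 2) = Pow(Add(6, Mul(Rational(1, 36), Rational(91, 4))), 2) = Pow(Add(6, Rational(91, 144)), 2) = Pow(Rational(955, 144), 2) = Rational(912025, 20736)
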